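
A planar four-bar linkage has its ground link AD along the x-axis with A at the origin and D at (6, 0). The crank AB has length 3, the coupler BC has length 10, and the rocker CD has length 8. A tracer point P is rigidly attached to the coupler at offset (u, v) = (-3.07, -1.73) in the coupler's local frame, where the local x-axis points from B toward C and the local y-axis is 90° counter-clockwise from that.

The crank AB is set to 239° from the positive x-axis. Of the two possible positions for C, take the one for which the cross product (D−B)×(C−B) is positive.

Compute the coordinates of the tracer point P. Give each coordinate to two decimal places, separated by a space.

A=(0,0), D=(6.00,0)
B = A + 3.00·(cos239°, sin239°) = (-1.5451, -2.5715)
|BD| = 7.9713
circle(B,10.00) ∩ circle(D,8.00): a=6.2437, h=7.8112
  candidates: C₊=(1.8449,6.8363) cross=62.266; C₋=(6.8847,-7.9509) cross=-62.266
  mode + wants cross > 0 → take C=(1.8449,6.8363) (cross=62.266)
ex = (C−B)/|BC| = (0.3390,0.9408); ey = (-0.9408,0.3390)
P = B + -3.07·ex + -1.73·ey = (-0.9583,-6.0462)

-0.96 -6.05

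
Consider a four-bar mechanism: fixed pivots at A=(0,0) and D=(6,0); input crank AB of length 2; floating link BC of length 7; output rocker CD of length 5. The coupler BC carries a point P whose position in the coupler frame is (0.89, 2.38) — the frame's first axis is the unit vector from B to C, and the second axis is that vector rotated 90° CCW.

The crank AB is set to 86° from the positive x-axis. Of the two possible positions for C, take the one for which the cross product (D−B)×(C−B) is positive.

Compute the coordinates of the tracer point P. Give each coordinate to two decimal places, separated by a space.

A=(0,0), D=(6.00,0)
B = A + 2.00·(cos86°, sin86°) = (0.1395, 1.9951)
|BD| = 6.1908
circle(B,7.00) ∩ circle(D,5.00): a=5.0338, h=4.8643
  candidates: C₊=(6.4723,4.9776) cross=30.114; C₋=(3.3371,-4.2319) cross=-30.114
  mode + wants cross > 0 → take C=(6.4723,4.9776) (cross=30.114)
ex = (C−B)/|BC| = (0.9047,0.4261); ey = (-0.4261,0.9047)
P = B + 0.89·ex + 2.38·ey = (-0.0694,4.5275)

-0.07 4.53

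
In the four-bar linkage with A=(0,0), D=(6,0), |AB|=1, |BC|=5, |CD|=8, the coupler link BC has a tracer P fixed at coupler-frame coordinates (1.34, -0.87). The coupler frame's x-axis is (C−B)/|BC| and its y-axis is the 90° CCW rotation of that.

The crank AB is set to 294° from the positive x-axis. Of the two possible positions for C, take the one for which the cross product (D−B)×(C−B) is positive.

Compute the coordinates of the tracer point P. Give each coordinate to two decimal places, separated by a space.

0.87 0.62

A=(0,0), D=(6.00,0)
B = A + 1.00·(cos294°, sin294°) = (0.4067, -0.9135)
|BD| = 5.6674
circle(B,5.00) ∩ circle(D,8.00): a=-0.6071, h=4.9630
  candidates: C₊=(-0.9924,3.8867) cross=28.127; C₋=(0.6076,-5.9095) cross=-28.127
  mode + wants cross > 0 → take C=(-0.9924,3.8867) (cross=28.127)
ex = (C−B)/|BC| = (-0.2798,0.9601); ey = (-0.9601,-0.2798)
P = B + 1.34·ex + -0.87·ey = (0.8670,0.6164)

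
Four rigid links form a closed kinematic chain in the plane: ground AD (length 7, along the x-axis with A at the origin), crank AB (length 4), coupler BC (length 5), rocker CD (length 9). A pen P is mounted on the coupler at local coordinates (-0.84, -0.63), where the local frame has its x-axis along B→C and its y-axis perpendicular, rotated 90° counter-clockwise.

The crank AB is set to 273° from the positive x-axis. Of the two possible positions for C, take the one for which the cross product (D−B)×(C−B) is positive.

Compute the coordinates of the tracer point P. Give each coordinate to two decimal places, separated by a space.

1.14 -4.47

A=(0,0), D=(7.00,0)
B = A + 4.00·(cos273°, sin273°) = (0.2093, -3.9945)
|BD| = 7.8784
circle(B,5.00) ∩ circle(D,9.00): a=0.3852, h=4.9851
  candidates: C₊=(-1.9862,0.4976) cross=39.275; C₋=(3.0689,-8.0961) cross=-39.275
  mode + wants cross > 0 → take C=(-1.9862,0.4976) (cross=39.275)
ex = (C−B)/|BC| = (-0.4391,0.8984); ey = (-0.8984,-0.4391)
P = B + -0.84·ex + -0.63·ey = (1.1442,-4.4726)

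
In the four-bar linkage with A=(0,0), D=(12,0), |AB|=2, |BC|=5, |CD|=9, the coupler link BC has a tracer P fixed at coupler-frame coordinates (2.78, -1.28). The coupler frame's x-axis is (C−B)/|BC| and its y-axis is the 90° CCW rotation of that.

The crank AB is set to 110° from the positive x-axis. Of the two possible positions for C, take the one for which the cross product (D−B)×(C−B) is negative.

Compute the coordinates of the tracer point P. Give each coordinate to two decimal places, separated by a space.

A=(0,0), D=(12.00,0)
B = A + 2.00·(cos110°, sin110°) = (-0.6840, 1.8794)
|BD| = 12.8225
circle(B,5.00) ∩ circle(D,9.00): a=4.2276, h=2.6697
  candidates: C₊=(3.8892,3.9006) cross=34.233; C₋=(3.1066,-1.3811) cross=-34.233
  mode - wants cross < 0 → take C=(3.1066,-1.3811) (cross=-34.233)
ex = (C−B)/|BC| = (0.7581,-0.6521); ey = (0.6521,0.7581)
P = B + 2.78·ex + -1.28·ey = (0.5889,-0.9039)

0.59 -0.90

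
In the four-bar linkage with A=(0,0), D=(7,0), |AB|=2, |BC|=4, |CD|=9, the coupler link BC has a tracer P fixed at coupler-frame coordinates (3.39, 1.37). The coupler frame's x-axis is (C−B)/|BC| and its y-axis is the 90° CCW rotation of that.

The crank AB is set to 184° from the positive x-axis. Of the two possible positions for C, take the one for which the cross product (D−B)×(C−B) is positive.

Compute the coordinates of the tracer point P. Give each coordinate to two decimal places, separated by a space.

A=(0,0), D=(7.00,0)
B = A + 2.00·(cos184°, sin184°) = (-1.9951, -0.1395)
|BD| = 8.9962
circle(B,4.00) ∩ circle(D,9.00): a=0.8855, h=3.9008
  candidates: C₊=(-1.1703,3.7745) cross=35.092; C₋=(-1.0493,-4.0261) cross=-35.092
  mode + wants cross > 0 → take C=(-1.1703,3.7745) (cross=35.092)
ex = (C−B)/|BC| = (0.2062,0.9785); ey = (-0.9785,0.2062)
P = B + 3.39·ex + 1.37·ey = (-2.6366,3.4601)

-2.64 3.46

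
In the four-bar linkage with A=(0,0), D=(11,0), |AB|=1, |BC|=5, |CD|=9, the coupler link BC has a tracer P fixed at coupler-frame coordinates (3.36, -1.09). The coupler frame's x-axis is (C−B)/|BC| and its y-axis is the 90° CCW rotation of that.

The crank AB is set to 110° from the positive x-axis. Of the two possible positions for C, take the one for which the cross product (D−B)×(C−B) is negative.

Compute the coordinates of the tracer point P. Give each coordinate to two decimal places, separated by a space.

0.72 -2.43

A=(0,0), D=(11.00,0)
B = A + 1.00·(cos110°, sin110°) = (-0.3420, 0.9397)
|BD| = 11.3809
circle(B,5.00) ∩ circle(D,9.00): a=3.2302, h=3.8165
  candidates: C₊=(3.1922,4.4765) cross=43.436; C₋=(2.5620,-3.1305) cross=-43.436
  mode - wants cross < 0 → take C=(2.5620,-3.1305) (cross=-43.436)
ex = (C−B)/|BC| = (0.5808,-0.8140); ey = (0.8140,0.5808)
P = B + 3.36·ex + -1.09·ey = (0.7222,-2.4286)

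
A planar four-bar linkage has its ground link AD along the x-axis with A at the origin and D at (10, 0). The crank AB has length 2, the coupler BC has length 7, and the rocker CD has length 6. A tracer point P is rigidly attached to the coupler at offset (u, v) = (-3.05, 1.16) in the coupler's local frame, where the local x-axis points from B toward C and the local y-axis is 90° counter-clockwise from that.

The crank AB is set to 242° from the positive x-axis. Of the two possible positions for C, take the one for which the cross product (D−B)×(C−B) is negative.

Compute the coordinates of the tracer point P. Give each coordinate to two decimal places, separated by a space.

A=(0,0), D=(10.00,0)
B = A + 2.00·(cos242°, sin242°) = (-0.9389, -1.7659)
|BD| = 11.0806
circle(B,7.00) ∩ circle(D,6.00): a=6.1269, h=3.3854
  candidates: C₊=(4.5701,2.5527) cross=37.513; C₋=(5.6492,-4.1316) cross=-37.513
  mode - wants cross < 0 → take C=(5.6492,-4.1316) (cross=-37.513)
ex = (C−B)/|BC| = (0.9412,-0.3380); ey = (0.3380,0.9412)
P = B + -3.05·ex + 1.16·ey = (-3.4174,0.3566)

-3.42 0.36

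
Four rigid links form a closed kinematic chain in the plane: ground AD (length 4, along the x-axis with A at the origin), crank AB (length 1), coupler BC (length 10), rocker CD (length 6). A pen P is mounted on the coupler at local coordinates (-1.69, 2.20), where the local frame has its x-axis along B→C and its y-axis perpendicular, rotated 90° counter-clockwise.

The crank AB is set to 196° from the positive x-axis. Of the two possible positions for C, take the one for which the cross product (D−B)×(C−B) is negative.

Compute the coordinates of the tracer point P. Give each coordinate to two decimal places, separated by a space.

-1.63 2.42

A=(0,0), D=(4.00,0)
B = A + 1.00·(cos196°, sin196°) = (-0.9613, -0.2756)
|BD| = 4.9689
circle(B,10.00) ∩ circle(D,6.00): a=8.9245, h=4.5115
  candidates: C₊=(7.6992,4.7239) cross=22.417; C₋=(8.1998,-4.2851) cross=-22.417
  mode - wants cross < 0 → take C=(8.1998,-4.2851) (cross=-22.417)
ex = (C−B)/|BC| = (0.9161,-0.4009); ey = (0.4009,0.9161)
P = B + -1.69·ex + 2.20·ey = (-1.6274,2.4174)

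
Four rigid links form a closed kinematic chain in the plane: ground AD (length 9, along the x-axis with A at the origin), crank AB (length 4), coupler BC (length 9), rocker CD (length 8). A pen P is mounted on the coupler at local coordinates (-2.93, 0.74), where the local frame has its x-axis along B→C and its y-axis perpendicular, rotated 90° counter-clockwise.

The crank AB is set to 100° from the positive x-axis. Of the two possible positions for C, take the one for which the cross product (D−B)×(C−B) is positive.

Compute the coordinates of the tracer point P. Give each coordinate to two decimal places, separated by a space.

A=(0,0), D=(9.00,0)
B = A + 4.00·(cos100°, sin100°) = (-0.6946, 3.9392)
|BD| = 10.4644
circle(B,9.00) ∩ circle(D,8.00): a=6.0445, h=6.6682
  candidates: C₊=(7.4154,7.8415) cross=69.778; C₋=(2.3950,-4.5138) cross=-69.778
  mode + wants cross > 0 → take C=(7.4154,7.8415) (cross=69.778)
ex = (C−B)/|BC| = (0.9011,0.4336); ey = (-0.4336,0.9011)
P = B + -2.93·ex + 0.74·ey = (-3.6557,3.3356)

-3.66 3.34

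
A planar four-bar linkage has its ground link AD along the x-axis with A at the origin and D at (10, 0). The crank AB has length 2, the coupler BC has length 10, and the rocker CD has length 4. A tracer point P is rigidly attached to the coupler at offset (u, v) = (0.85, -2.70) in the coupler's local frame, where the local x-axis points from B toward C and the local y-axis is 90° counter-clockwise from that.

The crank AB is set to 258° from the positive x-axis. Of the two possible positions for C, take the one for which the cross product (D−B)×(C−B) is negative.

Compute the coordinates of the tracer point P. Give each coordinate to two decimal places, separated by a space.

A=(0,0), D=(10.00,0)
B = A + 2.00·(cos258°, sin258°) = (-0.4158, -1.9563)
|BD| = 10.5979
circle(B,10.00) ∩ circle(D,4.00): a=9.2620, h=3.7703
  candidates: C₊=(7.9910,3.4589) cross=39.958; C₋=(9.3830,-3.9521) cross=-39.958
  mode - wants cross < 0 → take C=(9.3830,-3.9521) (cross=-39.958)
ex = (C−B)/|BC| = (0.9799,-0.1996); ey = (0.1996,0.9799)
P = B + 0.85·ex + -2.70·ey = (-0.1218,-4.7716)

-0.12 -4.77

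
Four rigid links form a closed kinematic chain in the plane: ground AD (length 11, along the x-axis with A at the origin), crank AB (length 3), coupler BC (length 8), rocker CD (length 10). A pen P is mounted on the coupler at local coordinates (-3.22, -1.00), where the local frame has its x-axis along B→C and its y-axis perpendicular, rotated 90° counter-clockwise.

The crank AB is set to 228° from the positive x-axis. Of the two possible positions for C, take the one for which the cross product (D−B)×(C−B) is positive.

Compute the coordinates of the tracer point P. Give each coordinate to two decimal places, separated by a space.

-2.82 -5.50

A=(0,0), D=(11.00,0)
B = A + 3.00·(cos228°, sin228°) = (-2.0074, -2.2294)
|BD| = 13.1971
circle(B,8.00) ∩ circle(D,10.00): a=5.2346, h=6.0497
  candidates: C₊=(2.1300,4.6176) cross=79.838; C₋=(4.1740,-7.3079) cross=-79.838
  mode + wants cross > 0 → take C=(2.1300,4.6176) (cross=79.838)
ex = (C−B)/|BC| = (0.5172,0.8559); ey = (-0.8559,0.5172)
P = B + -3.22·ex + -1.00·ey = (-2.8168,-5.5025)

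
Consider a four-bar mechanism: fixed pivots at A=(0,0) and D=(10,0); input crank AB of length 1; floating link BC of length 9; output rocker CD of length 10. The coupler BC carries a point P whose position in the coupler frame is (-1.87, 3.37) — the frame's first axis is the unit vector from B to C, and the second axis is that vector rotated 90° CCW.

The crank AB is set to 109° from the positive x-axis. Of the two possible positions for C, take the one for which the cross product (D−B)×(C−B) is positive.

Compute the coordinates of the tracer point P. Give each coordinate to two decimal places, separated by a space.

A=(0,0), D=(10.00,0)
B = A + 1.00·(cos109°, sin109°) = (-0.3256, 0.9455)
|BD| = 10.3688
circle(B,9.00) ∩ circle(D,10.00): a=4.2682, h=7.9236
  candidates: C₊=(4.6474,8.4468) cross=82.158; C₋=(3.2023,-7.3342) cross=-82.158
  mode + wants cross > 0 → take C=(4.6474,8.4468) (cross=82.158)
ex = (C−B)/|BC| = (0.5525,0.8335); ey = (-0.8335,0.5525)
P = B + -1.87·ex + 3.37·ey = (-4.1677,1.2490)

-4.17 1.25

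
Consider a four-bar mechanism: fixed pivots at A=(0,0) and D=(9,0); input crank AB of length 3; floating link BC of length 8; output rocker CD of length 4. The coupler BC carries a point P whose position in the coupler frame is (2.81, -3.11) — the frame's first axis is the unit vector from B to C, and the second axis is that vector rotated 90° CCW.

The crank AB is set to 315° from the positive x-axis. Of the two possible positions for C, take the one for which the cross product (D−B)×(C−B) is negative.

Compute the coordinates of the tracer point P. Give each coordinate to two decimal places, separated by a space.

A=(0,0), D=(9.00,0)
B = A + 3.00·(cos315°, sin315°) = (2.1213, -2.1213)
|BD| = 7.1983
circle(B,8.00) ∩ circle(D,4.00): a=6.9333, h=3.9912
  candidates: C₊=(7.5705,3.7358) cross=28.730; C₋=(9.9229,-3.8921) cross=-28.730
  mode - wants cross < 0 → take C=(9.9229,-3.8921) (cross=-28.730)
ex = (C−B)/|BC| = (0.9752,-0.2213); ey = (0.2213,0.9752)
P = B + 2.81·ex + -3.11·ey = (4.1732,-5.7762)

4.17 -5.78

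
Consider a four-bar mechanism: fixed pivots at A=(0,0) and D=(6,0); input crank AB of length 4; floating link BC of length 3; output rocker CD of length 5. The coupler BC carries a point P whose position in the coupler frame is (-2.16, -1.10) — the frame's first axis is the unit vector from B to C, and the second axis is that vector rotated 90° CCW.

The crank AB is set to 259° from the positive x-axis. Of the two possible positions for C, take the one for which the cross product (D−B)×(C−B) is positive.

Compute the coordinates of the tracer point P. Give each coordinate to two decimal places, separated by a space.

A=(0,0), D=(6.00,0)
B = A + 4.00·(cos259°, sin259°) = (-0.7632, -3.9265)
|BD| = 7.8204
circle(B,3.00) ∩ circle(D,5.00): a=2.8872, h=0.8148
  candidates: C₊=(1.3246,-1.7722) cross=6.372; C₋=(2.1428,-3.1815) cross=-6.372
  mode + wants cross > 0 → take C=(1.3246,-1.7722) (cross=6.372)
ex = (C−B)/|BC| = (0.6960,0.7181); ey = (-0.7181,0.6960)
P = B + -2.16·ex + -1.10·ey = (-1.4766,-6.2431)

-1.48 -6.24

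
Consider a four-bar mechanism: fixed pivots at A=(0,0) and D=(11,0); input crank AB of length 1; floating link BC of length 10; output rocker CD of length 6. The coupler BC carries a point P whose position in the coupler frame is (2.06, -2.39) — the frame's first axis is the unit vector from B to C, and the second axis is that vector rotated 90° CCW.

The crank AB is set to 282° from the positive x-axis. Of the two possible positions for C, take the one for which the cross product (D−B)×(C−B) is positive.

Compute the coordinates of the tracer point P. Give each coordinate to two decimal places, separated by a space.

3.31 -1.57

A=(0,0), D=(11.00,0)
B = A + 1.00·(cos282°, sin282°) = (0.2079, -0.9781)
|BD| = 10.8363
circle(B,10.00) ∩ circle(D,6.00): a=8.3712, h=5.4702
  candidates: C₊=(8.0512,5.2254) cross=59.277; C₋=(9.0387,-5.6704) cross=-59.277
  mode + wants cross > 0 → take C=(8.0512,5.2254) (cross=59.277)
ex = (C−B)/|BC| = (0.7843,0.6204); ey = (-0.6204,0.7843)
P = B + 2.06·ex + -2.39·ey = (3.3063,-1.5748)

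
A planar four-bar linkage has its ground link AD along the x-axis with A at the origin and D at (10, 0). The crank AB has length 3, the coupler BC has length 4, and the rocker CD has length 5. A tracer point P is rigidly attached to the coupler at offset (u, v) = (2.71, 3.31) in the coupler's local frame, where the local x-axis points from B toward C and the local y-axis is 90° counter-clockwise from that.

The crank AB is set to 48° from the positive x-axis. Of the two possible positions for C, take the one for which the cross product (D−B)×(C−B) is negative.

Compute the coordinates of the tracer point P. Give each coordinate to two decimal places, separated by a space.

6.23 2.93

A=(0,0), D=(10.00,0)
B = A + 3.00·(cos48°, sin48°) = (2.0074, 2.2294)
|BD| = 8.2977
circle(B,4.00) ∩ circle(D,5.00): a=3.6065, h=1.7300
  candidates: C₊=(5.9461,2.9268) cross=14.355; C₋=(5.0165,-0.4059) cross=-14.355
  mode - wants cross < 0 → take C=(5.0165,-0.4059) (cross=-14.355)
ex = (C−B)/|BC| = (0.7523,-0.6588); ey = (0.6588,0.7523)
P = B + 2.71·ex + 3.31·ey = (6.2268,2.9340)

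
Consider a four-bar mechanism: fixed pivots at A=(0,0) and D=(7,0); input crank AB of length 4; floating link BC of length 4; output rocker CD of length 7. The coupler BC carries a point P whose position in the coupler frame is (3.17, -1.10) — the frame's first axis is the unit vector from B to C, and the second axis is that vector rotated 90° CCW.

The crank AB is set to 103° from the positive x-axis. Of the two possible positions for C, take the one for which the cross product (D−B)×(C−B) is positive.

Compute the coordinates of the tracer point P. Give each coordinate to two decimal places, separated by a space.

A=(0,0), D=(7.00,0)
B = A + 4.00·(cos103°, sin103°) = (-0.8998, 3.8975)
|BD| = 8.8089
circle(B,4.00) ∩ circle(D,7.00): a=2.5314, h=3.0971
  candidates: C₊=(2.7406,5.5550) cross=27.282; C₋=(-0.0000,-0.0000) cross=-27.282
  mode + wants cross > 0 → take C=(2.7406,5.5550) (cross=27.282)
ex = (C−B)/|BC| = (0.9101,0.4144); ey = (-0.4144,0.9101)
P = B + 3.17·ex + -1.10·ey = (2.4410,4.2099)

2.44 4.21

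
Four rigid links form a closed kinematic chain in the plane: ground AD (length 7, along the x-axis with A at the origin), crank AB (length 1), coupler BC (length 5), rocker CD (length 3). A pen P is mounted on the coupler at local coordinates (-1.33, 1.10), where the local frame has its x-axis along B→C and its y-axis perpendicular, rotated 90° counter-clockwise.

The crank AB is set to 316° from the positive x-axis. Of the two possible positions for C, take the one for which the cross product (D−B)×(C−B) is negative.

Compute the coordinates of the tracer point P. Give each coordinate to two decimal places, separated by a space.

-0.12 0.82

A=(0,0), D=(7.00,0)
B = A + 1.00·(cos316°, sin316°) = (0.7193, -0.6947)
|BD| = 6.3190
circle(B,5.00) ∩ circle(D,3.00): a=4.4255, h=2.3270
  candidates: C₊=(4.8622,2.1047) cross=14.704; C₋=(5.3738,-2.5210) cross=-14.704
  mode - wants cross < 0 → take C=(5.3738,-2.5210) (cross=-14.704)
ex = (C−B)/|BC| = (0.9309,-0.3653); ey = (0.3653,0.9309)
P = B + -1.33·ex + 1.10·ey = (-0.1170,0.8151)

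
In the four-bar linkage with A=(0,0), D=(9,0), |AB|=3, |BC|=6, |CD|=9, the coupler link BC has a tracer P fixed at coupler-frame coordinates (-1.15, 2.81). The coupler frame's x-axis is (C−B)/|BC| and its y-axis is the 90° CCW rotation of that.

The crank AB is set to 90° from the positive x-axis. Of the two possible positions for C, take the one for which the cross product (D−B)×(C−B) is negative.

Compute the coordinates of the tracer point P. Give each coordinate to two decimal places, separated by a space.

A=(0,0), D=(9.00,0)
B = A + 3.00·(cos90°, sin90°) = (0.0000, 3.0000)
|BD| = 9.4868
circle(B,6.00) ∩ circle(D,9.00): a=2.3717, h=5.5114
  candidates: C₊=(3.9928,7.4785) cross=52.285; C₋=(0.5072,-2.9785) cross=-52.285
  mode - wants cross < 0 → take C=(0.5072,-2.9785) (cross=-52.285)
ex = (C−B)/|BC| = (0.0845,-0.9964); ey = (0.9964,0.0845)
P = B + -1.15·ex + 2.81·ey = (2.7027,4.3834)

2.70 4.38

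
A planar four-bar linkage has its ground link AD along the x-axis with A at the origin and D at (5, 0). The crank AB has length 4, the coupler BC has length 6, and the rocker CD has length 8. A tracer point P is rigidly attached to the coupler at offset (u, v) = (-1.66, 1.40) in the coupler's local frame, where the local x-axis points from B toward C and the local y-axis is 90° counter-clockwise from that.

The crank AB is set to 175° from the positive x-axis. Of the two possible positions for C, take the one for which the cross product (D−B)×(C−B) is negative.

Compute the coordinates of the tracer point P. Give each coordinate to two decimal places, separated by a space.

-3.49 2.46

A=(0,0), D=(5.00,0)
B = A + 4.00·(cos175°, sin175°) = (-3.9848, 0.3486)
|BD| = 8.9915
circle(B,6.00) ∩ circle(D,8.00): a=2.9388, h=5.2310
  candidates: C₊=(-0.8454,5.4618) cross=47.035; C₋=(-1.2511,-4.9924) cross=-47.035
  mode - wants cross < 0 → take C=(-1.2511,-4.9924) (cross=-47.035)
ex = (C−B)/|BC| = (0.4556,-0.8902); ey = (0.8902,0.4556)
P = B + -1.66·ex + 1.40·ey = (-3.4949,2.4642)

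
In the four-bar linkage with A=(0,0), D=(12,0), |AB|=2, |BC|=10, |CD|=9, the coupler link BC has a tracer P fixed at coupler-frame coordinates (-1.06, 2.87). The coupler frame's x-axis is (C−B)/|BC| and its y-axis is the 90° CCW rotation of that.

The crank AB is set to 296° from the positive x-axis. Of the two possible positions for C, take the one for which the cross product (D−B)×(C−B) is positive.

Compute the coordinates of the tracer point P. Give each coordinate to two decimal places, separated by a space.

-2.13 -1.22

A=(0,0), D=(12.00,0)
B = A + 2.00·(cos296°, sin296°) = (0.8767, -1.7976)
|BD| = 11.2676
circle(B,10.00) ∩ circle(D,9.00): a=6.4769, h=7.6190
  candidates: C₊=(6.0552,6.7572) cross=85.848; C₋=(8.4862,-8.2857) cross=-85.848
  mode + wants cross > 0 → take C=(6.0552,6.7572) (cross=85.848)
ex = (C−B)/|BC| = (0.5178,0.8555); ey = (-0.8555,0.5178)
P = B + -1.06·ex + 2.87·ey = (-2.1274,-1.2182)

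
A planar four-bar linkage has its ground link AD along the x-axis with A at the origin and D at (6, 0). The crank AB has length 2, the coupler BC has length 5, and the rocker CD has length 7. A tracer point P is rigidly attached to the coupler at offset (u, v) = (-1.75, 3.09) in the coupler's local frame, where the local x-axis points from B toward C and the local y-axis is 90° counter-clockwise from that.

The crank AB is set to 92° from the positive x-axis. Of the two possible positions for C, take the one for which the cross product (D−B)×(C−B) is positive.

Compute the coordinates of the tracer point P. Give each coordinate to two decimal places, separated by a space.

A=(0,0), D=(6.00,0)
B = A + 2.00·(cos92°, sin92°) = (-0.0698, 1.9988)
|BD| = 6.3904
circle(B,5.00) ∩ circle(D,7.00): a=1.3174, h=4.8233
  candidates: C₊=(2.6901,6.1680) cross=30.823; C₋=(-0.3271,-2.9946) cross=-30.823
  mode + wants cross > 0 → take C=(2.6901,6.1680) (cross=30.823)
ex = (C−B)/|BC| = (0.5520,0.8339); ey = (-0.8339,0.5520)
P = B + -1.75·ex + 3.09·ey = (-3.6124,2.2452)

-3.61 2.25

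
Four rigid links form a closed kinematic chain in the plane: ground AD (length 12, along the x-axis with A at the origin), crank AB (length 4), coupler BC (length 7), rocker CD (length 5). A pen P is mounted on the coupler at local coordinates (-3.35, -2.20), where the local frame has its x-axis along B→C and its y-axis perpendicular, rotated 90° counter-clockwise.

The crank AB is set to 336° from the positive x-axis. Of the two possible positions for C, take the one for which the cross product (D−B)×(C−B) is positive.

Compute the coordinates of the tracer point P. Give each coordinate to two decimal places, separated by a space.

A=(0,0), D=(12.00,0)
B = A + 4.00·(cos336°, sin336°) = (3.6542, -1.6269)
|BD| = 8.5029
circle(B,7.00) ∩ circle(D,5.00): a=5.6627, h=4.1150
  candidates: C₊=(8.4249,3.4955) cross=34.990; C₋=(9.9997,-4.5824) cross=-34.990
  mode + wants cross > 0 → take C=(8.4249,3.4955) (cross=34.990)
ex = (C−B)/|BC| = (0.6815,0.7318); ey = (-0.7318,0.6815)
P = B + -3.35·ex + -2.20·ey = (2.9810,-5.5778)

2.98 -5.58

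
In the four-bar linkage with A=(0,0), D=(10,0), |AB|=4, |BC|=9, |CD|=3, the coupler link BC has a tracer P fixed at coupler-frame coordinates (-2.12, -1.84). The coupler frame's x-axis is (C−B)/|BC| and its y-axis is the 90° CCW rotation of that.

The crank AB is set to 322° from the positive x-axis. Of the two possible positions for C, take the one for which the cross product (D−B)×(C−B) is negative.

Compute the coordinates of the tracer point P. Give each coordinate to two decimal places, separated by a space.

A=(0,0), D=(10.00,0)
B = A + 4.00·(cos322°, sin322°) = (3.1520, -2.4626)
|BD| = 7.2773
circle(B,9.00) ∩ circle(D,3.00): a=8.5855, h=2.6997
  candidates: C₊=(10.3175,2.9832) cross=19.647; C₋=(12.1446,-2.0977) cross=-19.647
  mode - wants cross < 0 → take C=(12.1446,-2.0977) (cross=-19.647)
ex = (C−B)/|BC| = (0.9992,0.0405); ey = (-0.0405,0.9992)
P = B + -2.12·ex + -1.84·ey = (1.1084,-4.3871)

1.11 -4.39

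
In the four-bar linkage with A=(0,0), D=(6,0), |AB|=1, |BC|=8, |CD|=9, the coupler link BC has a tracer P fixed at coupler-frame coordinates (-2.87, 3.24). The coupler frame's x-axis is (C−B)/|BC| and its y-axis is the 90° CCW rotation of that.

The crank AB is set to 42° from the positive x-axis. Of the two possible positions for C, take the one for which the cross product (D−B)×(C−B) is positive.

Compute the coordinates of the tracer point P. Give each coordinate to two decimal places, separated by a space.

-3.12 -1.28

A=(0,0), D=(6.00,0)
B = A + 1.00·(cos42°, sin42°) = (0.7431, 0.6691)
|BD| = 5.2993
circle(B,8.00) ∩ circle(D,9.00): a=1.0456, h=7.9314
  candidates: C₊=(2.7819,8.4050) cross=42.030; C₋=(0.7789,-7.3308) cross=-42.030
  mode + wants cross > 0 → take C=(2.7819,8.4050) (cross=42.030)
ex = (C−B)/|BC| = (0.2548,0.9670); ey = (-0.9670,0.2548)
P = B + -2.87·ex + 3.24·ey = (-3.1213,-1.2804)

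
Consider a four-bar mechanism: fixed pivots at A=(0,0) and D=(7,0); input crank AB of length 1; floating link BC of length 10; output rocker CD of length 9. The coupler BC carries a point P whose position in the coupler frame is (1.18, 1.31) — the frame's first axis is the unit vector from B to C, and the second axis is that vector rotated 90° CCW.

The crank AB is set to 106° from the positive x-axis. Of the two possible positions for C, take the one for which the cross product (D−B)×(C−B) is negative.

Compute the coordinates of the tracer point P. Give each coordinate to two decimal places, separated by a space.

A=(0,0), D=(7.00,0)
B = A + 1.00·(cos106°, sin106°) = (-0.2756, 0.9613)
|BD| = 7.3389
circle(B,10.00) ∩ circle(D,9.00): a=4.9639, h=8.6810
  candidates: C₊=(5.7826,8.9173) cross=63.709; C₋=(3.5085,-8.2951) cross=-63.709
  mode - wants cross < 0 → take C=(3.5085,-8.2951) (cross=-63.709)
ex = (C−B)/|BC| = (0.3784,-0.9256); ey = (0.9256,0.3784)
P = B + 1.18·ex + 1.31·ey = (1.3835,0.3647)

1.38 0.36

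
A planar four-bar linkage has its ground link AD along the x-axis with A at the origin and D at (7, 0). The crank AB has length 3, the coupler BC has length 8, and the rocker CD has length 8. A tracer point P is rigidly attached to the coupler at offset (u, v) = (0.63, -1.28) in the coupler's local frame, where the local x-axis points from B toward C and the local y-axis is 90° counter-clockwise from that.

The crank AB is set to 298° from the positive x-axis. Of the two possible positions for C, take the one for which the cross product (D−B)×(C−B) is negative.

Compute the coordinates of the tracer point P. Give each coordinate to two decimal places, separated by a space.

1.02 -4.02

A=(0,0), D=(7.00,0)
B = A + 3.00·(cos298°, sin298°) = (1.4084, -2.6488)
|BD| = 6.1873
circle(B,8.00) ∩ circle(D,8.00): a=3.0936, h=7.3776
  candidates: C₊=(1.0458,5.3429) cross=45.647; C₋=(7.3627,-7.9918) cross=-45.647
  mode - wants cross < 0 → take C=(7.3627,-7.9918) (cross=-45.647)
ex = (C−B)/|BC| = (0.7443,-0.6679); ey = (0.6679,0.7443)
P = B + 0.63·ex + -1.28·ey = (1.0224,-4.0223)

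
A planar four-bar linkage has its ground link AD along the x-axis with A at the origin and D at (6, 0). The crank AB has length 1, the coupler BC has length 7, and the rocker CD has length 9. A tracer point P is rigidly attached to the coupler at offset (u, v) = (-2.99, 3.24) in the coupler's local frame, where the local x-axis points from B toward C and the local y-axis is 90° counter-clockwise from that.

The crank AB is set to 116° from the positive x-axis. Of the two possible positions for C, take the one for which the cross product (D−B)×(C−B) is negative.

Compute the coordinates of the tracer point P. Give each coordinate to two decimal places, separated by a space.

A=(0,0), D=(6.00,0)
B = A + 1.00·(cos116°, sin116°) = (-0.4384, 0.8988)
|BD| = 6.5008
circle(B,7.00) ∩ circle(D,9.00): a=0.7892, h=6.9554
  candidates: C₊=(1.3049,7.6783) cross=45.216; C₋=(-0.6184,-6.0989) cross=-45.216
  mode - wants cross < 0 → take C=(-0.6184,-6.0989) (cross=-45.216)
ex = (C−B)/|BC| = (-0.0257,-0.9997); ey = (0.9997,-0.0257)
P = B + -2.99·ex + 3.24·ey = (2.8775,3.8045)

2.88 3.80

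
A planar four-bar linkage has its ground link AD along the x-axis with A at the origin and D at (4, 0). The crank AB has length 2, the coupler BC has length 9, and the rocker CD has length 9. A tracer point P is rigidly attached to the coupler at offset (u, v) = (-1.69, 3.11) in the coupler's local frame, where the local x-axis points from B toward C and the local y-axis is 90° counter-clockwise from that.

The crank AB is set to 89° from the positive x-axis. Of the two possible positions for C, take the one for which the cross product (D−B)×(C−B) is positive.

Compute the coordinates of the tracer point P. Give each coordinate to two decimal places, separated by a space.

A=(0,0), D=(4.00,0)
B = A + 2.00·(cos89°, sin89°) = (0.0349, 1.9997)
|BD| = 4.4408
circle(B,9.00) ∩ circle(D,9.00): a=2.2204, h=8.7218
  candidates: C₊=(5.9449,8.7873) cross=38.732; C₋=(-1.9100,-6.7877) cross=-38.732
  mode + wants cross > 0 → take C=(5.9449,8.7873) (cross=38.732)
ex = (C−B)/|BC| = (0.6567,0.7542); ey = (-0.7542,0.6567)
P = B + -1.69·ex + 3.11·ey = (-3.4204,2.7674)

-3.42 2.77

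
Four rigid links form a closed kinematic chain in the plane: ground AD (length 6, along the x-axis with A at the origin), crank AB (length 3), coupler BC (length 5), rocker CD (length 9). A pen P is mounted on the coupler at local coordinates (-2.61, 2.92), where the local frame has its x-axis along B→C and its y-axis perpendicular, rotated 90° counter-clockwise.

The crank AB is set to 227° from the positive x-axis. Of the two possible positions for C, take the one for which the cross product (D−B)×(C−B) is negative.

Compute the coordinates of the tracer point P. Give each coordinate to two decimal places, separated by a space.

-0.48 1.39

A=(0,0), D=(6.00,0)
B = A + 3.00·(cos227°, sin227°) = (-2.0460, -2.1941)
|BD| = 8.3398
circle(B,5.00) ∩ circle(D,9.00): a=0.8125, h=4.9335
  candidates: C₊=(-2.5601,2.7794) cross=41.145; C₋=(0.0358,-6.7401) cross=-41.145
  mode - wants cross < 0 → take C=(0.0358,-6.7401) (cross=-41.145)
ex = (C−B)/|BC| = (0.4164,-0.9092); ey = (0.9092,0.4164)
P = B + -2.61·ex + 2.92·ey = (-0.4778,1.3947)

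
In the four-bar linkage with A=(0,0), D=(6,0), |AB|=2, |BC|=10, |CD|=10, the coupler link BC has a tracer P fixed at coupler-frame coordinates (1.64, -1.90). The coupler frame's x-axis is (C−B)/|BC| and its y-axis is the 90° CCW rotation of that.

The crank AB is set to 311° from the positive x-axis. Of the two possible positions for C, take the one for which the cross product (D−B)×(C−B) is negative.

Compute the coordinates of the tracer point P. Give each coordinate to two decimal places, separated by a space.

0.57 -3.91

A=(0,0), D=(6.00,0)
B = A + 2.00·(cos311°, sin311°) = (1.3121, -1.5094)
|BD| = 4.9249
circle(B,10.00) ∩ circle(D,10.00): a=2.4624, h=9.6921
  candidates: C₊=(0.6856,8.4709) cross=47.732; C₋=(6.6266,-9.9804) cross=-47.732
  mode - wants cross < 0 → take C=(6.6266,-9.9804) (cross=-47.732)
ex = (C−B)/|BC| = (0.5314,-0.8471); ey = (0.8471,0.5314)
P = B + 1.64·ex + -1.90·ey = (0.5742,-3.9084)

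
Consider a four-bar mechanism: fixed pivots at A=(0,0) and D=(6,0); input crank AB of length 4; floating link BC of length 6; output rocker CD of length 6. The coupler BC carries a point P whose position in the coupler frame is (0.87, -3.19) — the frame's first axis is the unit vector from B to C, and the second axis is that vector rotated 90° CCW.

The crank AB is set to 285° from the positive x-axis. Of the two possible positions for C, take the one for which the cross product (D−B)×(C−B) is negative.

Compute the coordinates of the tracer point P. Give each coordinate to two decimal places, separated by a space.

0.73 -7.16

A=(0,0), D=(6.00,0)
B = A + 4.00·(cos285°, sin285°) = (1.0353, -3.8637)
|BD| = 6.2910
circle(B,6.00) ∩ circle(D,6.00): a=3.1455, h=5.1094
  candidates: C₊=(0.3796,2.1004) cross=32.143; C₋=(6.6556,-5.9641) cross=-32.143
  mode - wants cross < 0 → take C=(6.6556,-5.9641) (cross=-32.143)
ex = (C−B)/|BC| = (0.9367,-0.3501); ey = (0.3501,0.9367)
P = B + 0.87·ex + -3.19·ey = (0.7335,-7.1564)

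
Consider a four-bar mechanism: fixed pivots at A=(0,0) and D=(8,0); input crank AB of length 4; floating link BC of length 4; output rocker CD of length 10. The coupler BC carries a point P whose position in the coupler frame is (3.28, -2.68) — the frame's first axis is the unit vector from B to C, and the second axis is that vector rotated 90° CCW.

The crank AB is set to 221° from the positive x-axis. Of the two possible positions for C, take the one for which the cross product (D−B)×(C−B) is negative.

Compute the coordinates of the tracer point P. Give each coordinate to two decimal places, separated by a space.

-2.77 -6.85

A=(0,0), D=(8.00,0)
B = A + 4.00·(cos221°, sin221°) = (-3.0188, -2.6242)
|BD| = 11.3270
circle(B,4.00) ∩ circle(D,10.00): a=1.9556, h=3.4894
  candidates: C₊=(-1.9249,1.2233) cross=39.524; C₋=(-0.3081,-5.5656) cross=-39.524
  mode - wants cross < 0 → take C=(-0.3081,-5.5656) (cross=-39.524)
ex = (C−B)/|BC| = (0.6777,-0.7353); ey = (0.7353,0.6777)
P = B + 3.28·ex + -2.68·ey = (-2.7667,-6.8524)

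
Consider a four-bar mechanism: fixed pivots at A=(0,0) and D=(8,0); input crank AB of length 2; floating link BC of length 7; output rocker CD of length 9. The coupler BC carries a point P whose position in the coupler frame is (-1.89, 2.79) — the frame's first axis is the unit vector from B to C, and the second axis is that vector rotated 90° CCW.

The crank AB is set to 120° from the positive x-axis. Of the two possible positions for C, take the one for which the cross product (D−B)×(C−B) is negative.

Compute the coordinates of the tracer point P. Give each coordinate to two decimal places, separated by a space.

1.29 4.20

A=(0,0), D=(8.00,0)
B = A + 2.00·(cos120°, sin120°) = (-1.0000, 1.7321)
|BD| = 9.1652
circle(B,7.00) ∩ circle(D,9.00): a=2.8368, h=6.3994
  candidates: C₊=(2.9951,7.4800) cross=58.652; C₋=(0.5763,-5.0882) cross=-58.652
  mode - wants cross < 0 → take C=(0.5763,-5.0882) (cross=-58.652)
ex = (C−B)/|BC| = (0.2252,-0.9743); ey = (0.9743,0.2252)
P = B + -1.89·ex + 2.79·ey = (1.2927,4.2018)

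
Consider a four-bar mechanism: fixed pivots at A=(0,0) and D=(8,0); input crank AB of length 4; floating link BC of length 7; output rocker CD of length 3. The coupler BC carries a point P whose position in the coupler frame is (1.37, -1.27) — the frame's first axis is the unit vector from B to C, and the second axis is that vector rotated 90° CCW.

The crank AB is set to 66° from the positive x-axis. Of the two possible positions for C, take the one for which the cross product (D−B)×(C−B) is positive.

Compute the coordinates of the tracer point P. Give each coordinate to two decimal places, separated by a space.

2.86 2.25

A=(0,0), D=(8.00,0)
B = A + 4.00·(cos66°, sin66°) = (1.6269, 3.6542)
|BD| = 7.3463
circle(B,7.00) ∩ circle(D,3.00): a=6.3956, h=2.8454
  candidates: C₊=(8.5906,2.9413) cross=20.903; C₋=(5.7599,-1.9955) cross=-20.903
  mode + wants cross > 0 → take C=(8.5906,2.9413) (cross=20.903)
ex = (C−B)/|BC| = (0.9948,-0.1018); ey = (0.1018,0.9948)
P = B + 1.37·ex + -1.27·ey = (2.8605,2.2513)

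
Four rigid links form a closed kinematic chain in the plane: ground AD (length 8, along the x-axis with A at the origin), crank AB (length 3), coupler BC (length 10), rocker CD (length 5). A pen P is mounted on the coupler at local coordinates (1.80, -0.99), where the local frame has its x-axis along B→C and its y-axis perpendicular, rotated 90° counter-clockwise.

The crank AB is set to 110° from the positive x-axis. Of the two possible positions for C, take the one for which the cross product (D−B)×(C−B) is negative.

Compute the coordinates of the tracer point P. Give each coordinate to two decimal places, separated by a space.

A=(0,0), D=(8.00,0)
B = A + 3.00·(cos110°, sin110°) = (-1.0261, 2.8191)
|BD| = 9.4561
circle(B,10.00) ∩ circle(D,5.00): a=8.6937, h=4.9415
  candidates: C₊=(8.7455,4.9441) cross=46.728; C₋=(5.7992,-4.4896) cross=-46.728
  mode - wants cross < 0 → take C=(5.7992,-4.4896) (cross=-46.728)
ex = (C−B)/|BC| = (0.6825,-0.7309); ey = (0.7309,0.6825)
P = B + 1.80·ex + -0.99·ey = (-0.5211,0.8278)

-0.52 0.83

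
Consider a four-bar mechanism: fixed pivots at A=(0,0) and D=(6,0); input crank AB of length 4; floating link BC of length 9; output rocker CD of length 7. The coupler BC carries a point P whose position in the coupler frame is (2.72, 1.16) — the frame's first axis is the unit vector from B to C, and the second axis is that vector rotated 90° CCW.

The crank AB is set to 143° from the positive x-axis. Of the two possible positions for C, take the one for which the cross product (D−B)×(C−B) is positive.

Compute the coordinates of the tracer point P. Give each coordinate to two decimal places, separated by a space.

A=(0,0), D=(6.00,0)
B = A + 4.00·(cos143°, sin143°) = (-3.1945, 2.4073)
|BD| = 9.5044
circle(B,9.00) ∩ circle(D,7.00): a=6.4356, h=6.2915
  candidates: C₊=(4.6247,6.8636) cross=59.797; C₋=(1.4378,-5.3091) cross=-59.797
  mode + wants cross > 0 → take C=(4.6247,6.8636) (cross=59.797)
ex = (C−B)/|BC| = (0.8688,0.4951); ey = (-0.4951,0.8688)
P = B + 2.72·ex + 1.16·ey = (-1.4057,4.7619)

-1.41 4.76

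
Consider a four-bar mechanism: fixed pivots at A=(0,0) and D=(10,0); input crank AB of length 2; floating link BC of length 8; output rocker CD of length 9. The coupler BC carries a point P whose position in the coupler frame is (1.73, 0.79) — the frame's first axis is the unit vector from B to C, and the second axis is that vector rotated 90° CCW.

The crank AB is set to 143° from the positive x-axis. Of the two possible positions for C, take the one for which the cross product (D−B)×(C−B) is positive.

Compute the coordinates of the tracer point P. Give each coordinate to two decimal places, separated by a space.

-0.92 2.98

A=(0,0), D=(10.00,0)
B = A + 2.00·(cos143°, sin143°) = (-1.5973, 1.2036)
|BD| = 11.6596
circle(B,8.00) ∩ circle(D,9.00): a=5.1008, h=6.1630
  candidates: C₊=(4.1125,6.8071) cross=71.858; C₋=(2.8400,-5.4530) cross=-71.858
  mode + wants cross > 0 → take C=(4.1125,6.8071) (cross=71.858)
ex = (C−B)/|BC| = (0.7137,0.7004); ey = (-0.7004,0.7137)
P = B + 1.73·ex + 0.79·ey = (-0.9159,2.9792)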